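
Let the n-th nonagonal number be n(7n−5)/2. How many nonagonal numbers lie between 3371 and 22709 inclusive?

49

The n-th nonagonal number is n(7n−5)/2.
Smallest index with value ≥ 3371: n = 32 (giving 3504).
Largest index with value ≤ 22709: n = 80 (giving 22200).
Indices 32 through 80: 49 terms.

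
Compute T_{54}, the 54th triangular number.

The 54th triangular number is n(n+1)/2 with n = 54.
54·55/2 = 2970/2 = 1485.

1485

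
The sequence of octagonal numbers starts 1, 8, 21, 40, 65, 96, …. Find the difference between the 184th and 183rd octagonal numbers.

1099

Consecutive octagonal numbers differ by 6n − 5: here 6·184 − 5 = 1099.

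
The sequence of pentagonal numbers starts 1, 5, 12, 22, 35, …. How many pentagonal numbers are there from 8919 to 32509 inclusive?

The n-th pentagonal number is n(3n−1)/2.
Smallest index with value ≥ 8919: n = 78 (giving 9087).
Largest index with value ≤ 32509: n = 147 (giving 32340).
Indices 78 through 147: 70 terms.

70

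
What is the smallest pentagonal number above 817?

852

Solve n(3n−1)/2 > 817 for integer n.
The largest n with value ≤ 817 is 23 (since 782 ≤ 817 < 852), so the first above is n = 24, value 852.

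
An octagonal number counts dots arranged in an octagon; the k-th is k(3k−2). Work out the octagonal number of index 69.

69·(3·69 − 2) = 69·205 = 14145.

14145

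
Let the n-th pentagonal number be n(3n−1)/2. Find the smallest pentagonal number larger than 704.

715

Solve n(3n−1)/2 > 704 for integer n.
The largest n with value ≤ 704 is 21 (since 651 ≤ 704 < 715), so the first above is n = 22, value 715.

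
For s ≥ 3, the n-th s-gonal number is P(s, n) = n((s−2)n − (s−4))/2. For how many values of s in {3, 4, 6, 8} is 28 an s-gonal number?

s = 3: P(3, 7) = 28. ✓
s = 4: P(4, 5) = 25 and P(4, 6) = 36; 28 is not s-gonal.
s = 6: P(6, 4) = 28. ✓
s = 8: P(8, 3) = 21 and P(8, 4) = 40; 28 is not s-gonal.
Hits: s ∈ {3, 6} → 2.

2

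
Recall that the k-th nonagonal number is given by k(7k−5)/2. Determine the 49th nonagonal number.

The 49th nonagonal number is n(7n−5)/2 with n = 49.
49·(7·49 − 5)/2 = 49·338/2 = 49·169 = 8281.

8281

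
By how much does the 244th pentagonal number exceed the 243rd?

730

Consecutive pentagonal numbers differ by 3n − 2: here 3·244 − 2 = 730.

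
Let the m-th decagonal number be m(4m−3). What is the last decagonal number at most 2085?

2047

Solve n(4n−3) ≤ 2085 for integer n.
n = 23 gives 2047 ≤ 2085, while n = 24 gives 2232 > 2085; so the answer is 2047.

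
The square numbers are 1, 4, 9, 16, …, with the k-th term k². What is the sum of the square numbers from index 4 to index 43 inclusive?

Σ_{i=4}^{43} i² = 27434 − 14 = 27420.

27420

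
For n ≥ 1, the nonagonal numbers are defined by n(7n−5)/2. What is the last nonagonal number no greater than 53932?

53506

Solve n(7n−5)/2 ≤ 53932 for integer n.
n = 124 gives 53506 ≤ 53932, while n = 125 gives 54375 > 53932; so the answer is 53506.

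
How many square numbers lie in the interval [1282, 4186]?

29

The n-th square number is n².
Smallest index with value ≥ 1282: n = 36 (giving 1296).
Largest index with value ≤ 4186: n = 64 (giving 4096).
Indices 36 through 64: 29 terms.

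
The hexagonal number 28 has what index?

4

Set n(2n−1) = 28, giving 2n² − n − 28 = 0.
So n = (1 + 15) / 4 = 16/4 = 4.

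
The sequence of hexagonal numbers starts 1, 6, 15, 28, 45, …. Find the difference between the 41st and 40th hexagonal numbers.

Consecutive hexagonal numbers differ by 4n − 3: here 4·41 − 3 = 161.

161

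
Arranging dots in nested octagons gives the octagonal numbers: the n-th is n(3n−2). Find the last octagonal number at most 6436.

6256

Solve n(3n−2) ≤ 6436 for integer n.
n = 46 gives 6256 ≤ 6436, while n = 47 gives 6533 > 6436; so the answer is 6256.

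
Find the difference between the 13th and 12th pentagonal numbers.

37

Consecutive pentagonal numbers differ by 3n − 2: here 3·13 − 2 = 37.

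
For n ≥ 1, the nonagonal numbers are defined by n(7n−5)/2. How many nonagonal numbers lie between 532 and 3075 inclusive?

18

The n-th nonagonal number is n(7n−5)/2.
Smallest index with value ≥ 532: n = 13 (giving 559).
Largest index with value ≤ 3075: n = 30 (giving 3075).
Indices 13 through 30: 18 terms.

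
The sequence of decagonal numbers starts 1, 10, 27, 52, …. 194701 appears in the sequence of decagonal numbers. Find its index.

221

Set n(4n−3) = 194701, giving 4n² − 3n − 194701 = 0.
The discriminant is 9 + 16·194701 = 3115225, and √3115225 = 1765.
So n = (3 + 1765) / 8 = 1768/8 = 221.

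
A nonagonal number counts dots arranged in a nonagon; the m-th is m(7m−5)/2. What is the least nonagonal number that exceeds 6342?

Solve n(7n−5)/2 > 6342 for integer n.
The largest n with value ≤ 6342 is 42 (since 6069 ≤ 6342 < 6364), so the first above is n = 43, value 6364.

6364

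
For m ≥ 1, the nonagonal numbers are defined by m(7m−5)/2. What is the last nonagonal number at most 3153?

3075

Solve n(7n−5)/2 ≤ 3153 for integer n.
n = 30 gives 3075 ≤ 3153, while n = 31 gives 3286 > 3153; so the answer is 3075.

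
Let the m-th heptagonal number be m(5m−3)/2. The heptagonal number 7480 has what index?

Set n(5n−3)/2 = 7480, giving 5n² − 3n − 14960 = 0.
The discriminant is 9 + 40·7480 = 299209, and √299209 = 547.
So n = (3 + 547) / 10 = 550/10 = 55.
Check: 55·(5·55 − 3)/2 = 7480. ✓

55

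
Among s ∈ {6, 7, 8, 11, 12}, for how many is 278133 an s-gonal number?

1

s = 6: P(6, 373) = 277885 and P(6, 374) = 279378; 278133 is not s-gonal.
s = 7: P(7, 333) = 276723 and P(7, 334) = 278389; 278133 is not s-gonal.
s = 8: P(8, 304) = 276640 and P(8, 305) = 278465; 278133 is not s-gonal.
s = 11: P(11, 249) = 278133. ✓
s = 12: P(12, 236) = 277536 and P(12, 237) = 279897; 278133 is not s-gonal.
Hits: s ∈ {11} → 1.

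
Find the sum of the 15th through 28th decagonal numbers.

25893

Σ i(4i−3) = 4Σi² − 3Σi over i = 15..28.
Σi = 406 − 105 = 301 and Σi² = 7714 − 1015 = 6699.
4·6699 − 3·301 = 25893.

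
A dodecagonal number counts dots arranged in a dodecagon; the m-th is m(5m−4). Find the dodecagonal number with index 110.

60060

The 110th dodecagonal number is n(5n−4) with n = 110.
110·(5·110 − 4) = 110·546 = 60060.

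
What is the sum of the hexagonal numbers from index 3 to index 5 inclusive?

Σ i(2i−1) = 2Σi² − Σi over i = 3..5.
Σi = 15 − 3 = 12 and Σi² = 55 − 5 = 50.
2·50 − 1·12 = 88.

88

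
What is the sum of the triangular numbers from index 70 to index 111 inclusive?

176981

Σ i(i+1)/2 = (Σi² + Σi) / 2 over i = 70..111.
Σi = 6216 − 2415 = 3801 and Σi² = 462056 − 111895 = 350161.
(1·350161 + 1·3801) / 2 = 353962/2 = 176981.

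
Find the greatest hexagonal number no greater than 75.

Solve n(2n−1) ≤ 75 for integer n.
n = 6 gives 66 ≤ 75, while n = 7 gives 91 > 75; so the answer is 66.

66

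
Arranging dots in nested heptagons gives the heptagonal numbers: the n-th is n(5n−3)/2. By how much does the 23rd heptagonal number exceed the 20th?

23·(5·23 − 3)/2 = 1288 and 20·(5·20 − 3)/2 = 970.
Difference: 1288 − 970 = 318.

318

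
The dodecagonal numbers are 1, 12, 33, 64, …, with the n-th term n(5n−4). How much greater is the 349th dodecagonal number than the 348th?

3481

Consecutive dodecagonal numbers differ by 10n − 9: here 10·349 − 9 = 3481.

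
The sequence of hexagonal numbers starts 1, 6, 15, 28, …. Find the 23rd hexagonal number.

The 23rd hexagonal number is n(2n−1) with n = 23.
23·(2·23 − 1) = 23·45 = 1035.

1035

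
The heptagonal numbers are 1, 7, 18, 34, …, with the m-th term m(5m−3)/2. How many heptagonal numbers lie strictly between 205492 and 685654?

The n-th heptagonal number is n(5n−3)/2.
Smallest index with value > 205492: n = 288 (giving 206928).
Largest index with value < 685654: n = 523 (giving 683038).
Indices 288 through 523: 236 terms.

236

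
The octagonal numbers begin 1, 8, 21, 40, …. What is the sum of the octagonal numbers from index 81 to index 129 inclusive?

1639785

Σ i(3i−2) = 3Σi² − 2Σi over i = 81..129.
Σi = 8385 − 3240 = 5145 and Σi² = 723905 − 173880 = 550025.
3·550025 − 2·5145 = 1639785.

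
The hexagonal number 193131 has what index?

Set n(2n−1) = 193131, giving 2n² − n − 193131 = 0.
The discriminant is 1 + 8·193131 = 1545049, and √1545049 = 1243.
So n = (1 + 1243) / 4 = 1244/4 = 311.

311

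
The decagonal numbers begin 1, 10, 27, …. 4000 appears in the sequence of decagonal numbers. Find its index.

32

Set n(4n−3) = 4000, giving 4n² − 3n − 4000 = 0.
So n = (3 + 253) / 8 = 256/8 = 32.
Check: 32·(4·32 − 3) = 4000. ✓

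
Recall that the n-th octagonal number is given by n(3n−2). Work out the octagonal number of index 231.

The 231st octagonal number is n(3n−2) with n = 231.
231·(3·231 − 2) = 231·691 = 159621.

159621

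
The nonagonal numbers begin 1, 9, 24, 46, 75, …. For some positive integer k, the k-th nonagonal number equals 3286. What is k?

31

Set n(7n−5)/2 = 3286, giving 7n² − 5n − 6572 = 0.
The discriminant is 25 + 56·3286 = 184041, and √184041 = 429.
So n = (5 + 429) / 14 = 434/14 = 31.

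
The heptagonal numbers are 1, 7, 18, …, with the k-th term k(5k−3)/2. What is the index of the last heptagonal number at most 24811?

99

Solve n(5n−3)/2 ≤ 24811 for integer n.
n = 99 gives 24354 ≤ 24811, while n = 100 gives 24850 > 24811; so the answer is index 99.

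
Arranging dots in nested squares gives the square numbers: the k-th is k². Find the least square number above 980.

1024

Solve n² > 980 for integer n.
The largest n with value ≤ 980 is 31 (since 961 ≤ 980 < 1024), so the first above is n = 32, value 1024.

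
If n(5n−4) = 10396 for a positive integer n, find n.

46

Set n(5n−4) = 10396, giving 5n² − 4n − 10396 = 0.
So n = (4 + 456) / 10 = 460/10 = 46.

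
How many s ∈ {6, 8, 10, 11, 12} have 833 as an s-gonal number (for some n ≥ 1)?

2

s = 6: P(6, 20) = 780 and P(6, 21) = 861; 833 is not s-gonal.
s = 8: P(8, 17) = 833. ✓
s = 10: P(10, 14) = 742 and P(10, 15) = 855; 833 is not s-gonal.
s = 11: P(11, 14) = 833. ✓
s = 12: P(12, 13) = 793 and P(12, 14) = 924; 833 is not s-gonal.
Hits: s ∈ {8, 11} → 2.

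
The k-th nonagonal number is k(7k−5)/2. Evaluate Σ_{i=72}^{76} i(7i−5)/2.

Σ i(7i−5)/2 = (7Σi² − 5Σi) / 2 over i = 72..76.
Σi = 2926 − 2556 = 370 and Σi² = 149226 − 121836 = 27390.
(7·27390 − 5·370) / 2 = 189880/2 = 94940.

94940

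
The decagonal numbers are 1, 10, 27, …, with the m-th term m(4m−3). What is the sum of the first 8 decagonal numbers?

Σ i(4i−3) = 4Σi² − 3Σi over i = 1..8.
Σi = 36 and Σi² = 204.
4·204 − 3·36 = 708.

708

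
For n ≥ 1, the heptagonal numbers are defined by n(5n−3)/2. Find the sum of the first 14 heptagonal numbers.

Σ i(5i−3)/2 = (5Σi² − 3Σi) / 2 over i = 1..14.
Σi = 105 and Σi² = 1015.
(5·1015 − 3·105) / 2 = 4760/2 = 2380.

2380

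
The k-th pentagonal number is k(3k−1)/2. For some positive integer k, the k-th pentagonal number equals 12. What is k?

Set n(3n−1)/2 = 12, giving 3n² − n − 24 = 0.
The discriminant is 1 + 24·12 = 289, and √289 = 17.
So n = (1 + 17) / 6 = 18/6 = 3.

3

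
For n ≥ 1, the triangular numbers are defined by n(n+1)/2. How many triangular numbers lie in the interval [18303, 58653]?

152

The n-th triangular number is n(n+1)/2.
Smallest index with value ≥ 18303: n = 191 (giving 18336).
Largest index with value ≤ 58653: n = 342 (giving 58653).
Indices 191 through 342: 152 terms.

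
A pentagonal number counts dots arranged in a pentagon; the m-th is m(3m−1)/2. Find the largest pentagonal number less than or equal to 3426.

3290

Solve n(3n−1)/2 ≤ 3426 for integer n.
n = 47 gives 3290 ≤ 3426, while n = 48 gives 3432 > 3426; so the answer is 3290.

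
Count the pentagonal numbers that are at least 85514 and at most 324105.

The n-th pentagonal number is n(3n−1)/2.
Smallest index with value ≥ 85514: n = 239 (giving 85562).
Largest index with value ≤ 324105: n = 465 (giving 324105).
Indices 239 through 465: 227 terms.

227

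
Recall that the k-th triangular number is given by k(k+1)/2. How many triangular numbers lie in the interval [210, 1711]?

39

The n-th triangular number is n(n+1)/2.
Smallest index with value ≥ 210: n = 20 (giving 210).
Largest index with value ≤ 1711: n = 58 (giving 1711).
Indices 20 through 58: 39 terms.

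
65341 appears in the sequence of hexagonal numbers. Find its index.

Set n(2n−1) = 65341, giving 2n² − n − 65341 = 0.
The discriminant is 1 + 8·65341 = 522729, and √522729 = 723.
So n = (1 + 723) / 4 = 724/4 = 181.
Check: 181·(2·181 − 1) = 65341. ✓

181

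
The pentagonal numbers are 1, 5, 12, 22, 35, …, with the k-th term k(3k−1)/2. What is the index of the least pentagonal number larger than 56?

Solve n(3n−1)/2 > 56 for integer n.
The largest n with value ≤ 56 is 6 (since 51 ≤ 56 < 70), so the first above is n = 7, value 70.

7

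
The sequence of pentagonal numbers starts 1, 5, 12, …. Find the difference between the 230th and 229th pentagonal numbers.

688

Consecutive pentagonal numbers differ by 3n − 2: here 3·230 − 2 = 688.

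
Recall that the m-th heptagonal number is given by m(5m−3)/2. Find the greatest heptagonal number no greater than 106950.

Solve n(5n−3)/2 ≤ 106950 for integer n.
n = 207 gives 106812 ≤ 106950, while n = 208 gives 107848 > 106950; so the answer is 106812.

106812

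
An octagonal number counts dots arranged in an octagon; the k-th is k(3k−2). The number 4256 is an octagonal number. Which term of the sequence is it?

38

Set n(3n−2) = 4256, giving 3n² − 2n − 4256 = 0.
So n = (2 + 226) / 6 = 228/6 = 38.
Check: 38·(3·38 − 2) = 4256. ✓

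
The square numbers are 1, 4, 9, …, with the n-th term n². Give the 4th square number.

The 4th square number is n² with n = 4.
4² = 16.

16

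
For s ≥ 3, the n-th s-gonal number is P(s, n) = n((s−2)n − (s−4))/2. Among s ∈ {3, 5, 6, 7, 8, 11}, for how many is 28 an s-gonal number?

s = 3: P(3, 7) = 28. ✓
s = 5: P(5, 4) = 22 and P(5, 5) = 35; 28 is not s-gonal.
s = 6: P(6, 4) = 28. ✓
s = 7: P(7, 3) = 18 and P(7, 4) = 34; 28 is not s-gonal.
s = 8: P(8, 3) = 21 and P(8, 4) = 40; 28 is not s-gonal.
s = 11: P(11, 2) = 11 and P(11, 3) = 30; 28 is not s-gonal.
Hits: s ∈ {3, 6} → 2.

2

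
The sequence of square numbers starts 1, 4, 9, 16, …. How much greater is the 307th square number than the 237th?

38080

307² = 94249 and 237² = 56169.
Difference: 94249 − 56169 = 38080.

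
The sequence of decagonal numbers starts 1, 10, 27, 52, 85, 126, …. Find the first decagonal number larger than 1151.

1242

Solve n(4n−3) > 1151 for integer n.
The largest n with value ≤ 1151 is 17 (since 1105 ≤ 1151 < 1242), so the first above is n = 18, value 1242.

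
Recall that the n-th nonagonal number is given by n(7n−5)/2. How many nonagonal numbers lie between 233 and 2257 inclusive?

The n-th nonagonal number is n(7n−5)/2.
Smallest index with value ≥ 233: n = 9 (giving 261).
Largest index with value ≤ 2257: n = 25 (giving 2125).
Indices 9 through 25: 17 terms.

17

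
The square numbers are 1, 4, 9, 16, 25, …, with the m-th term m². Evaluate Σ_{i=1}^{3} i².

14

Σ_{i=1}^{3} i² = 3·4·7/6 = 14.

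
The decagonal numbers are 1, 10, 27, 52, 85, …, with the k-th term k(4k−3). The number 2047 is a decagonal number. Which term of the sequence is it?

Set n(4n−3) = 2047, giving 4n² − 3n − 2047 = 0.
So n = (3 + 181) / 8 = 184/8 = 23.

23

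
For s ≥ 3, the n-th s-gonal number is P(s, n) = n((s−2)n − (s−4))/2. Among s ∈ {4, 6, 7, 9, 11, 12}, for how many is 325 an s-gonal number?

2

s = 4: P(4, 18) = 324 and P(4, 19) = 361; 325 is not s-gonal.
s = 6: P(6, 13) = 325. ✓
s = 7: P(7, 11) = 286 and P(7, 12) = 342; 325 is not s-gonal.
s = 9: P(9, 10) = 325. ✓
s = 11: P(11, 8) = 260 and P(11, 9) = 333; 325 is not s-gonal.
s = 12: P(12, 8) = 288 and P(12, 9) = 369; 325 is not s-gonal.
Hits: s ∈ {6, 9} → 2.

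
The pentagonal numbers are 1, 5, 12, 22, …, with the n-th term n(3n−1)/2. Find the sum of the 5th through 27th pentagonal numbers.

10166

Σ i(3i−1)/2 = (3Σi² − Σi) / 2 over i = 5..27.
Σi = 378 − 10 = 368 and Σi² = 6930 − 30 = 6900.
(3·6900 − 1·368) / 2 = 20332/2 = 10166.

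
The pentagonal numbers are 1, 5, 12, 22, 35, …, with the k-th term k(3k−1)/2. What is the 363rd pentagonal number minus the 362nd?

Consecutive pentagonal numbers differ by 3n − 2: here 3·363 − 2 = 1087.

1087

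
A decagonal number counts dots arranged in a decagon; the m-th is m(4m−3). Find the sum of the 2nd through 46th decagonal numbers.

Σ i(4i−3) = 4Σi² − 3Σi over i = 2..46.
Σi = 1081 − 1 = 1080 and Σi² = 33511 − 1 = 33510.
4·33510 − 3·1080 = 130800.

130800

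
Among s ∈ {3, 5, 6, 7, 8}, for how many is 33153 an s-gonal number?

2

s = 3: P(3, 257) = 33153. ✓
s = 5: P(5, 148) = 32782 and P(5, 149) = 33227; 33153 is not s-gonal.
s = 6: P(6, 129) = 33153. ✓
s = 7: P(7, 115) = 32890 and P(7, 116) = 33466; 33153 is not s-gonal.
s = 8: P(8, 105) = 32865 and P(8, 106) = 33496; 33153 is not s-gonal.
Hits: s ∈ {3, 6} → 2.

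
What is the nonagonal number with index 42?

6069

42·(7·42 − 5)/2 = 42·289/2 = 6069.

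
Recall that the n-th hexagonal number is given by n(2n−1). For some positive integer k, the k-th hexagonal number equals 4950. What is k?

Set n(2n−1) = 4950, giving 2n² − n − 4950 = 0.
The discriminant is 1 + 8·4950 = 39601, and √39601 = 199.
So n = (1 + 199) / 4 = 200/4 = 50.
Check: 50·(2·50 − 1) = 4950. ✓

50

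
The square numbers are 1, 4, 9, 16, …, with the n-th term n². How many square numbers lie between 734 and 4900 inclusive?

The n-th square number is n².
Smallest index with value ≥ 734: n = 28 (giving 784).
Largest index with value ≤ 4900: n = 70 (giving 4900).
Indices 28 through 70: 43 terms.

43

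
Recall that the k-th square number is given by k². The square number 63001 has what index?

We need n² = 63001, so n = √63001 = 251.

251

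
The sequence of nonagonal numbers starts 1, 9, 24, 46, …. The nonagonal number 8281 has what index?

Set n(7n−5)/2 = 8281, giving 7n² − 5n − 16562 = 0.
So n = (5 + 681) / 14 = 686/14 = 49.

49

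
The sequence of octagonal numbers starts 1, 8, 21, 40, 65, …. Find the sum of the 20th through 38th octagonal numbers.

Σ i(3i−2) = 3Σi² − 2Σi over i = 20..38.
Σi = 741 − 190 = 551 and Σi² = 19019 − 2470 = 16549.
3·16549 − 2·551 = 48545.

48545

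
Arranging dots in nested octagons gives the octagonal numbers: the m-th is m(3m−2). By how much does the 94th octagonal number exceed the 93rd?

559

Consecutive octagonal numbers differ by 6n − 5: here 6·94 − 5 = 559.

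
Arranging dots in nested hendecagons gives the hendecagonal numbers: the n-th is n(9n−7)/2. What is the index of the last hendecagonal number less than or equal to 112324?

158

Solve n(9n−7)/2 ≤ 112324 for integer n.
n = 158 gives 111785 ≤ 112324, while n = 159 gives 113208 > 112324; so the answer is index 158.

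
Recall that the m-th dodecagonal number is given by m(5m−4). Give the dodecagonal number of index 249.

309009

The 249th dodecagonal number is n(5n−4) with n = 249.
249·(5·249 − 4) = 249·1241 = 309009.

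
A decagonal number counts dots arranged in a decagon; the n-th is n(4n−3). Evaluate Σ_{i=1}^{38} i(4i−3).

73853

Σ i(4i−3) = 4Σi² − 3Σi over i = 1..38.
Σi = 741 and Σi² = 19019.
4·19019 − 3·741 = 73853.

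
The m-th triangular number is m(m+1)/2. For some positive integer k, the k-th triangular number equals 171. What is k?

18

Set n(n+1)/2 = 171, giving n² + n − 342 = 0.
The discriminant is 1 + 8·171 = 1369, and √1369 = 37.
So n = (-1 + 37) / 2 = 36/2 = 18.
Check: 18·19/2 = 171. ✓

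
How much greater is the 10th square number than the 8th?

36

10² = 100 and 8² = 64.
Difference: 100 − 64 = 36.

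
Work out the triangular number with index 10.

55

10·11/2 = 110/2 = 55.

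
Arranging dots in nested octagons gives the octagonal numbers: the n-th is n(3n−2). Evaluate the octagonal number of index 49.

7105

49·(3·49 − 2) = 49·145 = 7105.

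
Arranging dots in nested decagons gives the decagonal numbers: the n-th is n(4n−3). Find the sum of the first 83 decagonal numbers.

Σ i(4i−3) = 4Σi² − 3Σi over i = 1..83.
Σi = 3486 and Σi² = 194054.
4·194054 − 3·3486 = 765758.

765758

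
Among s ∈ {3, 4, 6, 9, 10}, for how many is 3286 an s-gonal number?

1

s = 3: P(3, 80) = 3240 and P(3, 81) = 3321; 3286 is not s-gonal.
s = 4: P(4, 57) = 3249 and P(4, 58) = 3364; 3286 is not s-gonal.
s = 6: P(6, 40) = 3160 and P(6, 41) = 3321; 3286 is not s-gonal.
s = 9: P(9, 31) = 3286. ✓
s = 10: P(10, 29) = 3277 and P(10, 30) = 3510; 3286 is not s-gonal.
Hits: s ∈ {9} → 1.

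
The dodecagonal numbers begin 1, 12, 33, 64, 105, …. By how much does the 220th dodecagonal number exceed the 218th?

220·(5·220 − 4) = 241120 and 218·(5·218 − 4) = 236748.
Difference: 241120 − 236748 = 4372.

4372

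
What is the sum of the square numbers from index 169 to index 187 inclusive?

Σ_{i=169}^{187} i² = 2197250 − 1594684 = 602566.

602566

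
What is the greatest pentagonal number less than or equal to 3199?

3151

Solve n(3n−1)/2 ≤ 3199 for integer n.
n = 46 gives 3151 ≤ 3199, while n = 47 gives 3290 > 3199; so the answer is 3151.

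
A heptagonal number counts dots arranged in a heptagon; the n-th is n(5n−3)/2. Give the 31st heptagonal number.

31·(5·31 − 3)/2 = 31·152/2 = 31·76 = 2356.

2356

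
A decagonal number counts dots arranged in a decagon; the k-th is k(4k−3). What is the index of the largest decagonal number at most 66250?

129

Solve n(4n−3) ≤ 66250 for integer n.
n = 129 gives 66177 ≤ 66250, while n = 130 gives 67210 > 66250; so the answer is index 129.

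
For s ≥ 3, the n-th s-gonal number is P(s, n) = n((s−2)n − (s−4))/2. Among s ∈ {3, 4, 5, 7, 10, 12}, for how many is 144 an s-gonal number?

s = 3: P(3, 16) = 136 and P(3, 17) = 153; 144 is not s-gonal.
s = 4: P(4, 12) = 144. ✓
s = 5: P(5, 9) = 117 and P(5, 10) = 145; 144 is not s-gonal.
s = 7: P(7, 7) = 112 and P(7, 8) = 148; 144 is not s-gonal.
s = 10: P(10, 6) = 126 and P(10, 7) = 175; 144 is not s-gonal.
s = 12: P(12, 5) = 105 and P(12, 6) = 156; 144 is not s-gonal.
Hits: s ∈ {4} → 1.

1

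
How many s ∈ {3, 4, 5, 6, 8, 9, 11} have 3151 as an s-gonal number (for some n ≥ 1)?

s = 3: P(3, 78) = 3081 and P(3, 79) = 3160; 3151 is not s-gonal.
s = 4: P(4, 56) = 3136 and P(4, 57) = 3249; 3151 is not s-gonal.
s = 5: P(5, 46) = 3151. ✓
s = 6: P(6, 39) = 3003 and P(6, 40) = 3160; 3151 is not s-gonal.
s = 8: P(8, 32) = 3008 and P(8, 33) = 3201; 3151 is not s-gonal.
s = 9: P(9, 30) = 3075 and P(9, 31) = 3286; 3151 is not s-gonal.
s = 11: P(11, 26) = 2951 and P(11, 27) = 3186; 3151 is not s-gonal.
Hits: s ∈ {5} → 1.

1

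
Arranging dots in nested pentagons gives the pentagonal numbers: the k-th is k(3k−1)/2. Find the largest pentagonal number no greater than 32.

22

Solve n(3n−1)/2 ≤ 32 for integer n.
n = 4 gives 22 ≤ 32, while n = 5 gives 35 > 32; so the answer is 22.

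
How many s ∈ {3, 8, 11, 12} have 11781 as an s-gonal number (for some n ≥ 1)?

2

s = 3: P(3, 153) = 11781. ✓
s = 8: P(8, 63) = 11781. ✓
s = 11: P(11, 51) = 11526 and P(11, 52) = 11986; 11781 is not s-gonal.
s = 12: P(12, 48) = 11328 and P(12, 49) = 11809; 11781 is not s-gonal.
Hits: s ∈ {3, 8} → 2.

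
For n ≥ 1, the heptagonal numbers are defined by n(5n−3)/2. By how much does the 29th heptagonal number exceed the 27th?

29·(5·29 − 3)/2 = 2059 and 27·(5·27 − 3)/2 = 1782.
Difference: 2059 − 1782 = 277.

277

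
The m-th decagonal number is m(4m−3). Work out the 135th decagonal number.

The 135th decagonal number is n(4n−3) with n = 135.
135·(4·135 − 3) = 135·537 = 72495.

72495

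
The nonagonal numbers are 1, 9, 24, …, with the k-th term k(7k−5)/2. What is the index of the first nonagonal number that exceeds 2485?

28

Solve n(7n−5)/2 > 2485 for integer n.
The largest n with value ≤ 2485 is 27 (since 2484 ≤ 2485 < 2674), so the first above is n = 28, value 2674.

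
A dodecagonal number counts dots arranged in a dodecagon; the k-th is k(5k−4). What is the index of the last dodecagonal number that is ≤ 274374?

234

Solve n(5n−4) ≤ 274374 for integer n.
n = 234 gives 272844 ≤ 274374, while n = 235 gives 275185 > 274374; so the answer is index 234.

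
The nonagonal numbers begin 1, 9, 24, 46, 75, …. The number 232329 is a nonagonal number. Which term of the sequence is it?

Set n(7n−5)/2 = 232329, giving 7n² − 5n − 464658 = 0.
The discriminant is 25 + 56·232329 = 13010449, and √13010449 = 3607.
So n = (5 + 3607) / 14 = 3612/14 = 258.

258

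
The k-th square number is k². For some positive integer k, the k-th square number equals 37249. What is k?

We need n² = 37249, so n = √37249 = 193.
Check: 193² = 37249. ✓

193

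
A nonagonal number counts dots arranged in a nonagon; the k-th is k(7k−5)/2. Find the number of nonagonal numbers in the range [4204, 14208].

29

The n-th nonagonal number is n(7n−5)/2.
Smallest index with value ≥ 4204: n = 36 (giving 4446).
Largest index with value ≤ 14208: n = 64 (giving 14176).
Indices 36 through 64: 29 terms.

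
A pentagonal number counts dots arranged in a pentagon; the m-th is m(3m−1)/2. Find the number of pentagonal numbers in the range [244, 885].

12

The n-th pentagonal number is n(3n−1)/2.
Smallest index with value ≥ 244: n = 13 (giving 247).
Largest index with value ≤ 885: n = 24 (giving 852).
Indices 13 through 24: 12 terms.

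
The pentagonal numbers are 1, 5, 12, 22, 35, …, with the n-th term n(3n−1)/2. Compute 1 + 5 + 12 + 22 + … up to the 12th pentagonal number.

936

Σ i(3i−1)/2 = (3Σi² − Σi) / 2 over i = 1..12.
Σi = 78 and Σi² = 650.
(3·650 − 1·78) / 2 = 1872/2 = 936.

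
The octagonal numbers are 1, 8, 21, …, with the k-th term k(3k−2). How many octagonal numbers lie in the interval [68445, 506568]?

The n-th octagonal number is n(3n−2).
Smallest index with value ≥ 68445: n = 152 (giving 69008).
Largest index with value ≤ 506568: n = 411 (giving 505941).
Indices 152 through 411: 260 terms.

260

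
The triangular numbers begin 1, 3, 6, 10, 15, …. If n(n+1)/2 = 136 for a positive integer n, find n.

16

Set n(n+1)/2 = 136, giving n² + n − 272 = 0.
The discriminant is 1 + 8·136 = 1089, and √1089 = 33.
So n = (-1 + 33) / 2 = 32/2 = 16.
Check: 16·17/2 = 136. ✓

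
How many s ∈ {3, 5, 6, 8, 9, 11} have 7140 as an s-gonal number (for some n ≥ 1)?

s = 3: P(3, 119) = 7140. ✓
s = 5: P(5, 69) = 7107 and P(5, 70) = 7315; 7140 is not s-gonal.
s = 6: P(6, 60) = 7140. ✓
s = 8: P(8, 49) = 7105 and P(8, 50) = 7400; 7140 is not s-gonal.
s = 9: P(9, 45) = 6975 and P(9, 46) = 7291; 7140 is not s-gonal.
s = 11: P(11, 40) = 7060 and P(11, 41) = 7421; 7140 is not s-gonal.
Hits: s ∈ {3, 6} → 2.

2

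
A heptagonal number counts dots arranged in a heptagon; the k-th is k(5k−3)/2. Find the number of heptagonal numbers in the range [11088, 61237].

The n-th heptagonal number is n(5n−3)/2.
Smallest index with value ≥ 11088: n = 67 (giving 11122).
Largest index with value ≤ 61237: n = 156 (giving 60606).
Indices 67 through 156: 90 terms.

90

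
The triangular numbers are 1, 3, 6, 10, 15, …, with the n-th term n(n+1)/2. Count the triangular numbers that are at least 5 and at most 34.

The n-th triangular number is n(n+1)/2.
Smallest index with value ≥ 5: n = 3 (giving 6).
Largest index with value ≤ 34: n = 7 (giving 28).
Indices 3 through 7: 5 terms.

5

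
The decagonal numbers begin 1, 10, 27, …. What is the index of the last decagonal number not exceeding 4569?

Solve n(4n−3) ≤ 4569 for integer n.
n = 34 gives 4522 ≤ 4569, while n = 35 gives 4795 > 4569; so the answer is index 34.

34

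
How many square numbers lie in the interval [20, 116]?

6

The n-th square number is n².
Smallest index with value ≥ 20: n = 5 (giving 25).
Largest index with value ≤ 116: n = 10 (giving 100).
Indices 5 through 10: 6 terms.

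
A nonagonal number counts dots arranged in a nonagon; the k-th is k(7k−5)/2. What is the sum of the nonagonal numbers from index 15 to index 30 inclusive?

28640

Σ i(7i−5)/2 = (7Σi² − 5Σi) / 2 over i = 15..30.
Σi = 465 − 105 = 360 and Σi² = 9455 − 1015 = 8440.
(7·8440 − 5·360) / 2 = 57280/2 = 28640.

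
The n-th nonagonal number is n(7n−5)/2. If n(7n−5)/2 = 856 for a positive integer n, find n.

16

Set n(7n−5)/2 = 856, giving 7n² − 5n − 1712 = 0.
The discriminant is 25 + 56·856 = 47961, and √47961 = 219.
So n = (5 + 219) / 14 = 224/14 = 16.
Check: 16·(7·16 − 5)/2 = 856. ✓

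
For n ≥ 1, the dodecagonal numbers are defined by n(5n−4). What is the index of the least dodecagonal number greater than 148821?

Solve n(5n−4) > 148821 for integer n.
The largest n with value ≤ 148821 is 172 (since 147232 ≤ 148821 < 148953), so the first above is n = 173, value 148953.

173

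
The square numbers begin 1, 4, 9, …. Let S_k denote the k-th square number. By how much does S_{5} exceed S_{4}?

9

n² − (n−1)² = 2n − 1, so 5² − 4² = 2·5 − 1 = 9.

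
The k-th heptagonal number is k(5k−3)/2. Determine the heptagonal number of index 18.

783

18·(5·18 − 3)/2 = 18·87/2 = 783.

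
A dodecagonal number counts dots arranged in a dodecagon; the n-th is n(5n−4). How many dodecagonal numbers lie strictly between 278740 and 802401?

The n-th dodecagonal number is n(5n−4).
Smallest index with value > 278740: n = 237 (giving 279897).
Largest index with value < 802401: n = 400 (giving 798400).
Indices 237 through 400: 164 terms.

164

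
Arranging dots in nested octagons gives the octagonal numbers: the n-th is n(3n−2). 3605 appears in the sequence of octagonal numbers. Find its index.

35

Set n(3n−2) = 3605, giving 3n² − 2n − 3605 = 0.
The discriminant is 4 + 12·3605 = 43264, and √43264 = 208.
So n = (2 + 208) / 6 = 210/6 = 35.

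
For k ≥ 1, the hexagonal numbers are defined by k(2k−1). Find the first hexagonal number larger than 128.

Solve n(2n−1) > 128 for integer n.
The largest n with value ≤ 128 is 8 (since 120 ≤ 128 < 153), so the first above is n = 9, value 153.

153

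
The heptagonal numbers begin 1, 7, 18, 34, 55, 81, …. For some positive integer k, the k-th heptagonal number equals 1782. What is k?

27

Set n(5n−3)/2 = 1782, giving 5n² − 3n − 3564 = 0.
So n = (3 + 267) / 10 = 270/10 = 27.
Check: 27·(5·27 − 3)/2 = 1782. ✓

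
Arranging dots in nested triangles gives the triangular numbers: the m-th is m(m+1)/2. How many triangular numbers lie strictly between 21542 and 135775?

The n-th triangular number is n(n+1)/2.
Smallest index with value > 21542: n = 208 (giving 21736).
Largest index with value < 135775: n = 520 (giving 135460).
Indices 208 through 520: 313 terms.

313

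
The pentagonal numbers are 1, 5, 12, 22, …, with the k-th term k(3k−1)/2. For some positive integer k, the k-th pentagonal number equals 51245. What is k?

Set n(3n−1)/2 = 51245, giving 3n² − n − 102490 = 0.
The discriminant is 1 + 24·51245 = 1229881, and √1229881 = 1109.
So n = (1 + 1109) / 6 = 1110/6 = 185.
Check: 185·(3·185 − 1)/2 = 51245. ✓

185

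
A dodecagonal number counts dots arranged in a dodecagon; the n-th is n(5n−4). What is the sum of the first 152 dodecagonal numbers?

Σ i(5i−4) = 5Σi² − 4Σi over i = 1..152.
Σi = 11628 and Σi² = 1182180.
5·1182180 − 4·11628 = 5864388.

5864388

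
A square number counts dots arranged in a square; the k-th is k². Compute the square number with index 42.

1764

The 42nd square number is n² with n = 42.
42² = 1764.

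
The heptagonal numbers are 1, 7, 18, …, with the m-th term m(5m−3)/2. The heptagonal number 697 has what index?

17

Set n(5n−3)/2 = 697, giving 5n² − 3n − 1394 = 0.
The discriminant is 9 + 40·697 = 27889, and √27889 = 167.
So n = (3 + 167) / 10 = 170/10 = 17.
Check: 17·(5·17 − 3)/2 = 697. ✓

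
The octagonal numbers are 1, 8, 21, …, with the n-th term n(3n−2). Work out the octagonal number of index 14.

The 14th octagonal number is n(3n−2) with n = 14.
14·(3·14 − 2) = 14·40 = 560.

560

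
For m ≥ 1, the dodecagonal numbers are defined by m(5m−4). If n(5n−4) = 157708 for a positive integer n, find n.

178

Set n(5n−4) = 157708, giving 5n² − 4n − 157708 = 0.
So n = (4 + 1776) / 10 = 1780/10 = 178.
Check: 178·(5·178 − 4) = 157708. ✓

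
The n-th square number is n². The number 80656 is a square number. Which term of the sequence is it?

284

We need n² = 80656, so n = √80656 = 284.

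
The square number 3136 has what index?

We need n² = 3136, so n = √3136 = 56.
Check: 56² = 3136. ✓

56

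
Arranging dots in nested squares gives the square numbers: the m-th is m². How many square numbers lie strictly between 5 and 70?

The n-th square number is n².
Smallest index with value > 5: n = 3 (giving 9).
Largest index with value < 70: n = 8 (giving 64).
Indices 3 through 8: 6 terms.

6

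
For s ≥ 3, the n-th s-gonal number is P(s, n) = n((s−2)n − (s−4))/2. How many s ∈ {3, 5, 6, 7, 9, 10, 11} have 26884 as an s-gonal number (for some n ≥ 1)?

2

s = 3: P(3, 231) = 26796 and P(3, 232) = 27028; 26884 is not s-gonal.
s = 5: P(5, 134) = 26867 and P(5, 135) = 27270; 26884 is not s-gonal.
s = 6: P(6, 116) = 26796 and P(6, 117) = 27261; 26884 is not s-gonal.
s = 7: P(7, 104) = 26884. ✓
s = 9: P(9, 88) = 26884. ✓
s = 10: P(10, 82) = 26650 and P(10, 83) = 27307; 26884 is not s-gonal.
s = 11: P(11, 77) = 26411 and P(11, 78) = 27105; 26884 is not s-gonal.
Hits: s ∈ {7, 9} → 2.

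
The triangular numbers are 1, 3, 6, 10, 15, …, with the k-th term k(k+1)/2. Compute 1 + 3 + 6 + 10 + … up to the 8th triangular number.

Σ i(i+1)/2 = (Σi² + Σi) / 2 over i = 1..8.
Σi = 36 and Σi² = 204.
(1·204 + 1·36) / 2 = 240/2 = 120.

120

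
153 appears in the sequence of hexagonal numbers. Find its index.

Set n(2n−1) = 153, giving 2n² − n − 153 = 0.
The discriminant is 1 + 8·153 = 1225, and √1225 = 35.
So n = (1 + 35) / 4 = 36/4 = 9.

9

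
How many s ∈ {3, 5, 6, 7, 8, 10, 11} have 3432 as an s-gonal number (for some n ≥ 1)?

s = 3: P(3, 82) = 3403 and P(3, 83) = 3486; 3432 is not s-gonal.
s = 5: P(5, 48) = 3432. ✓
s = 6: P(6, 41) = 3321 and P(6, 42) = 3486; 3432 is not s-gonal.
s = 7: P(7, 37) = 3367 and P(7, 38) = 3553; 3432 is not s-gonal.
s = 8: P(8, 34) = 3400 and P(8, 35) = 3605; 3432 is not s-gonal.
s = 10: P(10, 29) = 3277 and P(10, 30) = 3510; 3432 is not s-gonal.
s = 11: P(11, 28) = 3430 and P(11, 29) = 3683; 3432 is not s-gonal.
Hits: s ∈ {5} → 1.

1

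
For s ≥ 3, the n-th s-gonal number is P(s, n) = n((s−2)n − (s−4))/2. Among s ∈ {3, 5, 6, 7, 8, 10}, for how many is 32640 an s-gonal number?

2

s = 3: P(3, 255) = 32640. ✓
s = 5: P(5, 147) = 32340 and P(5, 148) = 32782; 32640 is not s-gonal.
s = 6: P(6, 128) = 32640. ✓
s = 7: P(7, 114) = 32319 and P(7, 115) = 32890; 32640 is not s-gonal.
s = 8: P(8, 104) = 32240 and P(8, 105) = 32865; 32640 is not s-gonal.
s = 10: P(10, 90) = 32130 and P(10, 91) = 32851; 32640 is not s-gonal.
Hits: s ∈ {3, 6} → 2.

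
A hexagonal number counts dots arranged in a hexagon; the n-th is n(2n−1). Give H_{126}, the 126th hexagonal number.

126·(2·126 − 1) = 126·251 = 31626.

31626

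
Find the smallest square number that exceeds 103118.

103684

Solve n² > 103118 for integer n.
The largest n with value ≤ 103118 is 321 (since 103041 ≤ 103118 < 103684), so the first above is n = 322, value 103684.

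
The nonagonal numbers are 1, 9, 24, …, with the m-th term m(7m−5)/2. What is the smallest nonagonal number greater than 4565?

Solve n(7n−5)/2 > 4565 for integer n.
The largest n with value ≤ 4565 is 36 (since 4446 ≤ 4565 < 4699), so the first above is n = 37, value 4699.

4699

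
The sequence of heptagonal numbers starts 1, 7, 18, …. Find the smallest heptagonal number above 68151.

68641

Solve n(5n−3)/2 > 68151 for integer n.
The largest n with value ≤ 68151 is 165 (since 67815 ≤ 68151 < 68641), so the first above is n = 166, value 68641.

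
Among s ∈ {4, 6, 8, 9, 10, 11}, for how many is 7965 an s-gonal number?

s = 4: P(4, 89) = 7921 and P(4, 90) = 8100; 7965 is not s-gonal.
s = 6: P(6, 63) = 7875 and P(6, 64) = 8128; 7965 is not s-gonal.
s = 8: P(8, 51) = 7701 and P(8, 52) = 8008; 7965 is not s-gonal.
s = 9: P(9, 48) = 7944 and P(9, 49) = 8281; 7965 is not s-gonal.
s = 10: P(10, 45) = 7965. ✓
s = 11: P(11, 42) = 7791 and P(11, 43) = 8170; 7965 is not s-gonal.
Hits: s ∈ {10} → 1.

1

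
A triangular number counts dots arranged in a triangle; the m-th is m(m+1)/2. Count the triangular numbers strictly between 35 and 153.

The n-th triangular number is n(n+1)/2.
Smallest index with value > 35: n = 8 (giving 36).
Largest index with value < 153: n = 16 (giving 136).
Indices 8 through 16: 9 terms.

9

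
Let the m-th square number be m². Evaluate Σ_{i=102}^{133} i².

444528

Σ_{i=102}^{133} i² = 793079 − 348551 = 444528.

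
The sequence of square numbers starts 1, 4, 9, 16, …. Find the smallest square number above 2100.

2116

Solve n² > 2100 for integer n.
The largest n with value ≤ 2100 is 45 (since 2025 ≤ 2100 < 2116), so the first above is n = 46, value 2116.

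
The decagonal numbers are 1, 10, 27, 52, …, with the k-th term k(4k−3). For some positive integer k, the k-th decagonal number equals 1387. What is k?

Set n(4n−3) = 1387, giving 4n² − 3n − 1387 = 0.
The discriminant is 9 + 16·1387 = 22201, and √22201 = 149.
So n = (3 + 149) / 8 = 152/8 = 19.

19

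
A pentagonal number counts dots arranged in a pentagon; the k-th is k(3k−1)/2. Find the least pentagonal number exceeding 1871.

Solve n(3n−1)/2 > 1871 for integer n.
The largest n with value ≤ 1871 is 35 (since 1820 ≤ 1871 < 1926), so the first above is n = 36, value 1926.

1926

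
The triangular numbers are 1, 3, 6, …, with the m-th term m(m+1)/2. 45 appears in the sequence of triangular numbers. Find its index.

9

Set n(n+1)/2 = 45, giving n² + n − 90 = 0.
The discriminant is 1 + 8·45 = 361, and √361 = 19.
So n = (-1 + 19) / 2 = 18/2 = 9.
Check: 9·10/2 = 45. ✓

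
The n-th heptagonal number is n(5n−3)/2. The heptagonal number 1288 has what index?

23

Set n(5n−3)/2 = 1288, giving 5n² − 3n − 2576 = 0.
The discriminant is 9 + 40·1288 = 51529, and √51529 = 227.
So n = (3 + 227) / 10 = 230/10 = 23.
Check: 23·(5·23 − 3)/2 = 1288. ✓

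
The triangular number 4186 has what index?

91

Set n(n+1)/2 = 4186, giving n² + n − 8372 = 0.
The discriminant is 1 + 8·4186 = 33489, and √33489 = 183.
So n = (-1 + 183) / 2 = 182/2 = 91.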